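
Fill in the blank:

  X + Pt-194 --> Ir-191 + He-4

Conserve mass number: A + 194 = 191 + 4, so A = 1.
Conserve atomic number: Z + 78 = 77 + 2, so Z = 1.
A = 1 and Z = 1 is H-1 — a proton.

proton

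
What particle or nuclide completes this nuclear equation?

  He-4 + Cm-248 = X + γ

Cf-252

Conserve mass number: 4 + 248 = A + 0, so A = 252.
Conserve atomic number: 2 + 96 = Z + 0, so Z = 98.
Z = 98 is californium, so the species is Cf-252.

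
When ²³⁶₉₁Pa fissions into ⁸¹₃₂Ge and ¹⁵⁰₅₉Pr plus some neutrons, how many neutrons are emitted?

Conserve mass number: 236 = 81 + 150 + k, so k = 236 − 231 = 5.
Check atomic number: 91 = 32 + 59 + 0 = 91. ✓

5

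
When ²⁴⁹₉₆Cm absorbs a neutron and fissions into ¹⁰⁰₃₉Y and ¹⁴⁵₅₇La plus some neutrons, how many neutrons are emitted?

Conserve mass number: 250 = 100 + 145 + k, so k = 250 − 245 = 5.
Check atomic number: 96 = 39 + 57 + 0 = 96. ✓

5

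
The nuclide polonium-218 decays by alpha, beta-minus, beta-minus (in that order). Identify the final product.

Start: (A, Z) = (218, 84).
After α: (214, 82).
After β⁻: (214, 83).
After β⁻: (214, 84).
Z = 84 is polonium.

Po-214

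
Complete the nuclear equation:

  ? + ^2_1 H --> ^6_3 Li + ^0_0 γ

Conserve mass number: A + 2 = 6 + 0, so A = 4.
Conserve atomic number: Z + 1 = 3 + 0, so Z = 2.
A = 4 and Z = 2 is ^4_2 He — an alpha particle.

alpha particle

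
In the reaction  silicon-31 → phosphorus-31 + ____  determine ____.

beta-minus particle

Conserve mass number: 31 = 31 + A, so A = 0.
Conserve atomic number: 14 = 15 + Z, so Z = -1.
A = 0 and Z = -1 is e⁻ — a beta-minus particle.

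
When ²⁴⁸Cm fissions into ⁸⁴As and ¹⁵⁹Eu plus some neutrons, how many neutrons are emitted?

Conserve mass number: 248 = 84 + 159 + k, so k = 248 − 243 = 5.
Check atomic number: 96 = 33 + 63 + 0 = 96. ✓

5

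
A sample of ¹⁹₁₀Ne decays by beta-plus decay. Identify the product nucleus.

Beta-plus decay: mass number changes by +0, atomic number by -1.
A: 19 = 19; Z: 10 − 1 = 9.
Z = 9 is fluorine, so the daughter is ¹⁹₉F.

F-19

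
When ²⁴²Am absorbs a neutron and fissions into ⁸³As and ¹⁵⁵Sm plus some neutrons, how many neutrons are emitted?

5

Conserve mass number: 243 = 83 + 155 + k, so k = 243 − 238 = 5.
Check atomic number: 95 = 33 + 62 + 0 = 95. ✓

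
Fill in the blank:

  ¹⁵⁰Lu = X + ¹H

Conserve mass number: 150 = A + 1, so A = 149.
Conserve atomic number: 71 = Z + 1, so Z = 70.
Z = 70 is ytterbium, so the species is ¹⁴⁹Yb.

Yb-149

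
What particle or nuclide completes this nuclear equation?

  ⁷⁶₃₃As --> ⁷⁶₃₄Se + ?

Conserve mass number: 76 = 76 + A, so A = 0.
Conserve atomic number: 33 = 34 + Z, so Z = -1.
A = 0 and Z = -1 is ⁰₋₁e — a beta-minus particle.

beta-minus particle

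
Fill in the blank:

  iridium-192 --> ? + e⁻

Conserve mass number: 192 = A + 0, so A = 192.
Conserve atomic number: 77 = Z − 1, so Z = 78.
Z = 78 is platinum, so the species is platinum-192.

Pt-192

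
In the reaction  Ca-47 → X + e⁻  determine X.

Sc-47

Conserve mass number: 47 = A + 0, so A = 47.
Conserve atomic number: 20 = Z − 1, so Z = 21.
Z = 21 is scandium, so the species is Sc-47.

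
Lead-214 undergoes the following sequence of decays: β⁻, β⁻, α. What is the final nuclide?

Pb-210

Start: (A, Z) = (214, 82).
After β⁻: (214, 83).
After β⁻: (214, 84).
After α: (210, 82).
Z = 82 is lead.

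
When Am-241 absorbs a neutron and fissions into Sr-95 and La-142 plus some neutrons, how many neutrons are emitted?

5

Conserve mass number: 242 = 95 + 142 + k, so k = 242 − 237 = 5.
Check atomic number: 95 = 38 + 57 + 0 = 95. ✓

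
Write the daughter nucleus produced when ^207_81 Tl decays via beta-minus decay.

Beta-minus decay: mass number changes by +0, atomic number by +1.
A: 207 = 207; Z: 81 + 1 = 82.
Z = 82 is lead, so the daughter is ^207_82 Pb.

Pb-207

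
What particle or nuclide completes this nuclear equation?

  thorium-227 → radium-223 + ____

alpha particle

Conserve mass number: 227 = 223 + A, so A = 4.
Conserve atomic number: 90 = 88 + Z, so Z = 2.
A = 4 and Z = 2 is helium-4 — an alpha particle.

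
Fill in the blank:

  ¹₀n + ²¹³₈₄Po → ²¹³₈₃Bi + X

proton

Conserve mass number: 1 + 213 = 213 + A, so A = 1.
Conserve atomic number: 0 + 84 = 83 + Z, so Z = 1.
A = 1 and Z = 1 is ¹₁H — a proton.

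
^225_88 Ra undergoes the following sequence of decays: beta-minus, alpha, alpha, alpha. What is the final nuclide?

Start: (A, Z) = (225, 88).
After β⁻: (225, 89).
After α: (221, 87).
After α: (217, 85).
After α: (213, 83).
Z = 83 is bismuth.

Bi-213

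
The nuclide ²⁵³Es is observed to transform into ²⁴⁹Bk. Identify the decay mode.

alpha decay

ΔA = 249 − 253 = -4; ΔZ = 97 − 99 = -2.
A drops by 4 and Z drops by 2 — the signature of alpha emission.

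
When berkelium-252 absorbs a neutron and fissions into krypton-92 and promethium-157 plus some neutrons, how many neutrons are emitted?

4

Conserve mass number: 253 = 92 + 157 + k, so k = 253 − 249 = 4.
Check atomic number: 97 = 36 + 61 + 0 = 97. ✓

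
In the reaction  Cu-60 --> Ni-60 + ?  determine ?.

positron

Conserve mass number: 60 = 60 + A, so A = 0.
Conserve atomic number: 29 = 28 + Z, so Z = 1.
A = 0 and Z = 1 is e⁺ — a positron.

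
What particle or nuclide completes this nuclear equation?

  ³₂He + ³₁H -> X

Conserve mass number: 3 + 3 = A, so A = 6.
Conserve atomic number: 2 + 1 = Z, so Z = 3.
Z = 3 is lithium, so the species is ⁶₃Li.

Li-6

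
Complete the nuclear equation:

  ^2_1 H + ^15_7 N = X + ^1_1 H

Conserve mass number: 2 + 15 = A + 1, so A = 16.
Conserve atomic number: 1 + 7 = Z + 1, so Z = 7.
Z = 7 is nitrogen, so the species is ^16_7 N.

N-16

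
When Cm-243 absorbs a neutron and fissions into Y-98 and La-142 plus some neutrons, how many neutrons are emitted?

Conserve mass number: 244 = 98 + 142 + k, so k = 244 − 240 = 4.
Check atomic number: 96 = 39 + 57 + 0 = 96. ✓

4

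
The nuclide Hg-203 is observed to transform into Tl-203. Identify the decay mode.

beta-minus decay

ΔA = 203 − 203 = 0; ΔZ = 81 − 80 = +1.
A is unchanged and Z rises by 1 — a neutron has become a proton (β⁻ decay).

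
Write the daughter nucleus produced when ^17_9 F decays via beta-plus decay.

Beta-plus decay: mass number changes by +0, atomic number by -1.
A: 17 = 17; Z: 9 − 1 = 8.
Z = 8 is oxygen, so the daughter is ^17_8 O.

O-17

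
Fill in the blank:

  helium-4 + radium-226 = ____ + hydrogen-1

Ac-229

Conserve mass number: 4 + 226 = A + 1, so A = 229.
Conserve atomic number: 2 + 88 = Z + 1, so Z = 89.
Z = 89 is actinium, so the species is actinium-229.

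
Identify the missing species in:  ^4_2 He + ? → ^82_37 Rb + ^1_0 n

Conserve mass number: 4 + A = 82 + 1, so A = 79.
Conserve atomic number: 2 + Z = 37 + 0, so Z = 35.
Z = 35 is bromine, so the species is ^79_35 Br.

Br-79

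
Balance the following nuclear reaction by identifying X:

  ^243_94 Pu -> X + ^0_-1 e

Am-243

Conserve mass number: 243 = A + 0, so A = 243.
Conserve atomic number: 94 = Z − 1, so Z = 95.
Z = 95 is americium, so the species is ^243_95 Am.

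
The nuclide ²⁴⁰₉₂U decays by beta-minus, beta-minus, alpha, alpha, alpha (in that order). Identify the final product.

Ra-228

Start: (A, Z) = (240, 92).
After β⁻: (240, 93).
After β⁻: (240, 94).
After α: (236, 92).
After α: (232, 90).
After α: (228, 88).
Z = 88 is radium.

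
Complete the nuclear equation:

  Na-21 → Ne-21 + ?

positron

Conserve mass number: 21 = 21 + A, so A = 0.
Conserve atomic number: 11 = 10 + Z, so Z = 1.
A = 0 and Z = 1 is e⁺ — a positron.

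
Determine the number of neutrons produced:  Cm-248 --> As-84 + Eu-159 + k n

Conserve mass number: 248 = 84 + 159 + k, so k = 248 − 243 = 5.
Check atomic number: 96 = 33 + 63 + 0 = 96. ✓

5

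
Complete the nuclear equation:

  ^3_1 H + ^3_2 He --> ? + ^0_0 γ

Conserve mass number: 3 + 3 = A + 0, so A = 6.
Conserve atomic number: 1 + 2 = Z + 0, so Z = 3.
Z = 3 is lithium, so the species is ^6_3 Li.

Li-6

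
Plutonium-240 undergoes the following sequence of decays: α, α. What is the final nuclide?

Start: (A, Z) = (240, 94).
After α: (236, 92).
After α: (232, 90).
Z = 90 is thorium.

Th-232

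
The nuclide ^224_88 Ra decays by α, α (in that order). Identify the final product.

Start: (A, Z) = (224, 88).
After α: (220, 86).
After α: (216, 84).
Z = 84 is polonium.

Po-216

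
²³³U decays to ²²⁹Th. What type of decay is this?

alpha decay

ΔA = 229 − 233 = -4; ΔZ = 90 − 92 = -2.
A drops by 4 and Z drops by 2 — the signature of alpha emission.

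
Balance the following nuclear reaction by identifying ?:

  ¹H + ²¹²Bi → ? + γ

Conserve mass number: 1 + 212 = A + 0, so A = 213.
Conserve atomic number: 1 + 83 = Z + 0, so Z = 84.
Z = 84 is polonium, so the species is ²¹³Po.

Po-213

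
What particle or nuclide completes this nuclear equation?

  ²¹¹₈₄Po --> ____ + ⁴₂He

Pb-207

Conserve mass number: 211 = A + 4, so A = 207.
Conserve atomic number: 84 = Z + 2, so Z = 82.
Z = 82 is lead, so the species is ²⁰⁷₈₂Pb.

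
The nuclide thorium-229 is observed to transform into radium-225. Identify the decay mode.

ΔA = 225 − 229 = -4; ΔZ = 88 − 90 = -2.
A drops by 4 and Z drops by 2 — the signature of alpha emission.

alpha decay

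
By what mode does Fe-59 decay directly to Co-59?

beta-minus decay

ΔA = 59 − 59 = 0; ΔZ = 27 − 26 = +1.
A is unchanged and Z rises by 1 — a neutron has become a proton (β⁻ decay).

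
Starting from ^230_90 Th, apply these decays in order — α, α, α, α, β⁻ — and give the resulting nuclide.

Start: (A, Z) = (230, 90).
After α: (226, 88).
After α: (222, 86).
After α: (218, 84).
After α: (214, 82).
After β⁻: (214, 83).
Z = 83 is bismuth.

Bi-214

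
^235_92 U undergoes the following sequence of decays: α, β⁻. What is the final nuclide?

Start: (A, Z) = (235, 92).
After α: (231, 90).
After β⁻: (231, 91).
Z = 91 is protactinium.

Pa-231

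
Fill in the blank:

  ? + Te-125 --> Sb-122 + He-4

Conserve mass number: A + 125 = 122 + 4, so A = 1.
Conserve atomic number: Z + 52 = 51 + 2, so Z = 1.
A = 1 and Z = 1 is H-1 — a proton.

proton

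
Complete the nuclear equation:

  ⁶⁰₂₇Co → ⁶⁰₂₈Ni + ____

Conserve mass number: 60 = 60 + A, so A = 0.
Conserve atomic number: 27 = 28 + Z, so Z = -1.
A = 0 and Z = -1 is ⁰₋₁e — a beta-minus particle.

beta-minus particle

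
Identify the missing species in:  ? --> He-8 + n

He-9

Conserve mass number: A = 8 + 1, so A = 9.
Conserve atomic number: Z = 2 + 0, so Z = 2.
Z = 2 is helium, so the species is He-9.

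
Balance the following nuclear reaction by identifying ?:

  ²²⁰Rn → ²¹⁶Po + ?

alpha particle

Conserve mass number: 220 = 216 + A, so A = 4.
Conserve atomic number: 86 = 84 + Z, so Z = 2.
A = 4 and Z = 2 is ⁴He — an alpha particle.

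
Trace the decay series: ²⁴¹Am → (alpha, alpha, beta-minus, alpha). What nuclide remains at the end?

Start: (A, Z) = (241, 95).
After α: (237, 93).
After α: (233, 91).
After β⁻: (233, 92).
After α: (229, 90).
Z = 90 is thorium.

Th-229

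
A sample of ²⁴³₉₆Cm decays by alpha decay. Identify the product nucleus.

Alpha decay: mass number changes by -4, atomic number by -2.
A: 243 − 4 = 239; Z: 96 − 2 = 94.
Z = 94 is plutonium, so the daughter is ²³⁹₉₄Pu.

Pu-239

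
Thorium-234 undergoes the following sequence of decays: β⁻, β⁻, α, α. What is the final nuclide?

Ra-226

Start: (A, Z) = (234, 90).
After β⁻: (234, 91).
After β⁻: (234, 92).
After α: (230, 90).
After α: (226, 88).
Z = 88 is radium.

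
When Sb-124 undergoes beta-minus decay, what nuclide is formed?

Te-124

Beta-minus decay: mass number changes by +0, atomic number by +1.
A: 124 = 124; Z: 51 + 1 = 52.
Z = 52 is tellurium, so the daughter is Te-124.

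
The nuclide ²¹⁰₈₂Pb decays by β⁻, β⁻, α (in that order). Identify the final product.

Pb-206

Start: (A, Z) = (210, 82).
After β⁻: (210, 83).
After β⁻: (210, 84).
After α: (206, 82).
Z = 82 is lead.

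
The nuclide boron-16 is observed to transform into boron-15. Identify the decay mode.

neutron emission

ΔA = 15 − 16 = -1; ΔZ = 5 − 5 = +0.
A drops by 1 with Z unchanged — a neutron was emitted.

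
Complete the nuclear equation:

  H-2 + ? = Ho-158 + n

Dy-157

Conserve mass number: 2 + A = 158 + 1, so A = 157.
Conserve atomic number: 1 + Z = 67 + 0, so Z = 66.
Z = 66 is dysprosium, so the species is Dy-157.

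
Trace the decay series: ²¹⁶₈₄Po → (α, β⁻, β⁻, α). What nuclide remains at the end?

Pb-208

Start: (A, Z) = (216, 84).
After α: (212, 82).
After β⁻: (212, 83).
After β⁻: (212, 84).
After α: (208, 82).
Z = 82 is lead.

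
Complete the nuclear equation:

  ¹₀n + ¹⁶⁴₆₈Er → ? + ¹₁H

Conserve mass number: 1 + 164 = A + 1, so A = 164.
Conserve atomic number: 0 + 68 = Z + 1, so Z = 67.
Z = 67 is holmium, so the species is ¹⁶⁴₆₇Ho.

Ho-164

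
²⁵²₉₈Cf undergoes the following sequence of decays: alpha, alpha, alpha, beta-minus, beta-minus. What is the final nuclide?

Start: (A, Z) = (252, 98).
After α: (248, 96).
After α: (244, 94).
After α: (240, 92).
After β⁻: (240, 93).
After β⁻: (240, 94).
Z = 94 is plutonium.

Pu-240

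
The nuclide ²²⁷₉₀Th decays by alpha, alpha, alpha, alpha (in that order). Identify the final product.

Start: (A, Z) = (227, 90).
After α: (223, 88).
After α: (219, 86).
After α: (215, 84).
After α: (211, 82).
Z = 82 is lead.

Pb-211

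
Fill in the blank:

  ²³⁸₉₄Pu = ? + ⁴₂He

U-234

Conserve mass number: 238 = A + 4, so A = 234.
Conserve atomic number: 94 = Z + 2, so Z = 92.
Z = 92 is uranium, so the species is ²³⁴₉₂U.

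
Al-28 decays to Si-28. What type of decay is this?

ΔA = 28 − 28 = 0; ΔZ = 14 − 13 = +1.
A is unchanged and Z rises by 1 — a neutron has become a proton (β⁻ decay).

beta-minus decay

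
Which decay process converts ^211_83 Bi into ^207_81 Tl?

ΔA = 207 − 211 = -4; ΔZ = 81 − 83 = -2.
A drops by 4 and Z drops by 2 — the signature of alpha emission.

alpha decay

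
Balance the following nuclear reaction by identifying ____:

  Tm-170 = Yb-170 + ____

beta-minus particle

Conserve mass number: 170 = 170 + A, so A = 0.
Conserve atomic number: 69 = 70 + Z, so Z = -1.
A = 0 and Z = -1 is e⁻ — a beta-minus particle.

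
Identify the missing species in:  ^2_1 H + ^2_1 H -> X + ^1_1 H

H-3

Conserve mass number: 2 + 2 = A + 1, so A = 3.
Conserve atomic number: 1 + 1 = Z + 1, so Z = 1.
A = 3 and Z = 1 is ^3_1 H — a triton.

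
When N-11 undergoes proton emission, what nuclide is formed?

C-10

Proton emission: mass number changes by -1, atomic number by -1.
A: 11 − 1 = 10; Z: 7 − 1 = 6.
Z = 6 is carbon, so the daughter is C-10.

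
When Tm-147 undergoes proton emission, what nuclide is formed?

Proton emission: mass number changes by -1, atomic number by -1.
A: 147 − 1 = 146; Z: 69 − 1 = 68.
Z = 68 is erbium, so the daughter is Er-146.

Er-146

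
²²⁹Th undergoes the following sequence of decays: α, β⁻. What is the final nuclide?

Ac-225

Start: (A, Z) = (229, 90).
After α: (225, 88).
After β⁻: (225, 89).
Z = 89 is actinium.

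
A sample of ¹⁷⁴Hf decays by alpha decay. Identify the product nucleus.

Alpha decay: mass number changes by -4, atomic number by -2.
A: 174 − 4 = 170; Z: 72 − 2 = 70.
Z = 70 is ytterbium, so the daughter is ¹⁷⁰Yb.

Yb-170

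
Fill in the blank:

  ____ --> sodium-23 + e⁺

Conserve mass number: A = 23 + 0, so A = 23.
Conserve atomic number: Z = 11 + 1, so Z = 12.
Z = 12 is magnesium, so the species is magnesium-23.

Mg-23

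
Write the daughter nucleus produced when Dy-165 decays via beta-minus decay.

Ho-165

Beta-minus decay: mass number changes by +0, atomic number by +1.
A: 165 = 165; Z: 66 + 1 = 67.
Z = 67 is holmium, so the daughter is Ho-165.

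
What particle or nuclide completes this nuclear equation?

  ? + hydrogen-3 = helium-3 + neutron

proton

Conserve mass number: A + 3 = 3 + 1, so A = 1.
Conserve atomic number: Z + 1 = 2 + 0, so Z = 1.
A = 1 and Z = 1 is hydrogen-1 — a proton.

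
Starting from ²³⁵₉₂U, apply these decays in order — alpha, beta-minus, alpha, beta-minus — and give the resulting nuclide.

Start: (A, Z) = (235, 92).
After α: (231, 90).
After β⁻: (231, 91).
After α: (227, 89).
After β⁻: (227, 90).
Z = 90 is thorium.

Th-227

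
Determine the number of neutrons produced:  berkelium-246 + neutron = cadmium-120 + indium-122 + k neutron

Conserve mass number: 247 = 120 + 122 + k, so k = 247 − 242 = 5.
Check atomic number: 97 = 48 + 49 + 0 = 97. ✓

5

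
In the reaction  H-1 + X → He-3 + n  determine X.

Conserve mass number: 1 + A = 3 + 1, so A = 3.
Conserve atomic number: 1 + Z = 2 + 0, so Z = 1.
A = 3 and Z = 1 is H-3 — a triton.

triton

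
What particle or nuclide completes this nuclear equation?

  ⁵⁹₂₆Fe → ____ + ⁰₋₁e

Co-59

Conserve mass number: 59 = A + 0, so A = 59.
Conserve atomic number: 26 = Z − 1, so Z = 27.
Z = 27 is cobalt, so the species is ⁵⁹₂₇Co.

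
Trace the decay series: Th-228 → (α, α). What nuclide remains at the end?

Start: (A, Z) = (228, 90).
After α: (224, 88).
After α: (220, 86).
Z = 86 is radon.

Rn-220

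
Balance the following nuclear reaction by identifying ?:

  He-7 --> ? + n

Conserve mass number: 7 = A + 1, so A = 6.
Conserve atomic number: 2 = Z + 0, so Z = 2.
Z = 2 is helium, so the species is He-6.

He-6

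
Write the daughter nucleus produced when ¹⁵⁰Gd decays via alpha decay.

Sm-146

Alpha decay: mass number changes by -4, atomic number by -2.
A: 150 − 4 = 146; Z: 64 − 2 = 62.
Z = 62 is samarium, so the daughter is ¹⁴⁶Sm.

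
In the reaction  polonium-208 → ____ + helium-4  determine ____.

Pb-204

Conserve mass number: 208 = A + 4, so A = 204.
Conserve atomic number: 84 = Z + 2, so Z = 82.
Z = 82 is lead, so the species is lead-204.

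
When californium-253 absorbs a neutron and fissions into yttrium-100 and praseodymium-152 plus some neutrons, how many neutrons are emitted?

Conserve mass number: 254 = 100 + 152 + k, so k = 254 − 252 = 2.
Check atomic number: 98 = 39 + 59 + 0 = 98. ✓

2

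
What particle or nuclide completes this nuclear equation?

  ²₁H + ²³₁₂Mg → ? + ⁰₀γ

Conserve mass number: 2 + 23 = A + 0, so A = 25.
Conserve atomic number: 1 + 12 = Z + 0, so Z = 13.
Z = 13 is aluminium, so the species is ²⁵₁₃Al.

Al-25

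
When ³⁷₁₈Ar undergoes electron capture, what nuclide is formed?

Electron capture: mass number changes by +0, atomic number by -1.
A: 37 = 37; Z: 18 − 1 = 17.
Z = 17 is chlorine, so the daughter is ³⁷₁₇Cl.

Cl-37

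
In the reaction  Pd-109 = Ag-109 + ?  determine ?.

Conserve mass number: 109 = 109 + A, so A = 0.
Conserve atomic number: 46 = 47 + Z, so Z = -1.
A = 0 and Z = -1 is e⁻ — a beta-minus particle.

beta-minus particle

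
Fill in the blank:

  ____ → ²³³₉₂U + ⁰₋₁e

Conserve mass number: A = 233 + 0, so A = 233.
Conserve atomic number: Z = 92 − 1, so Z = 91.
Z = 91 is protactinium, so the species is ²³³₉₁Pa.

Pa-233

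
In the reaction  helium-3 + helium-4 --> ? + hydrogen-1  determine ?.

Conserve mass number: 3 + 4 = A + 1, so A = 6.
Conserve atomic number: 2 + 2 = Z + 1, so Z = 3.
Z = 3 is lithium, so the species is lithium-6.

Li-6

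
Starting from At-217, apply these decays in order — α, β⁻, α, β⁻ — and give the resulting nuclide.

Bi-209

Start: (A, Z) = (217, 85).
After α: (213, 83).
After β⁻: (213, 84).
After α: (209, 82).
After β⁻: (209, 83).
Z = 83 is bismuth.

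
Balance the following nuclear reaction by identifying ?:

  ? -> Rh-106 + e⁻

Ru-106

Conserve mass number: A = 106 + 0, so A = 106.
Conserve atomic number: Z = 45 − 1, so Z = 44.
Z = 44 is ruthenium, so the species is Ru-106.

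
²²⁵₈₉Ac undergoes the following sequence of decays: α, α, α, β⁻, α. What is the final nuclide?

Start: (A, Z) = (225, 89).
After α: (221, 87).
After α: (217, 85).
After α: (213, 83).
After β⁻: (213, 84).
After α: (209, 82).
Z = 82 is lead.

Pb-209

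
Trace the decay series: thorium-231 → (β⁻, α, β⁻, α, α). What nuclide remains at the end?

Rn-219

Start: (A, Z) = (231, 90).
After β⁻: (231, 91).
After α: (227, 89).
After β⁻: (227, 90).
After α: (223, 88).
After α: (219, 86).
Z = 86 is radon.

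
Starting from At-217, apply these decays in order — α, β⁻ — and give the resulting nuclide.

Start: (A, Z) = (217, 85).
After α: (213, 83).
After β⁻: (213, 84).
Z = 84 is polonium.

Po-213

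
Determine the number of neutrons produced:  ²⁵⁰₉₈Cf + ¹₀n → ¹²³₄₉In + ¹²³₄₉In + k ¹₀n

5

Conserve mass number: 251 = 123 + 123 + k, so k = 251 − 246 = 5.
Check atomic number: 98 = 49 + 49 + 0 = 98. ✓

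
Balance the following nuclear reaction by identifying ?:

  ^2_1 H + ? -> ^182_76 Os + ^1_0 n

Re-181

Conserve mass number: 2 + A = 182 + 1, so A = 181.
Conserve atomic number: 1 + Z = 76 + 0, so Z = 75.
Z = 75 is rhenium, so the species is ^181_75 Re.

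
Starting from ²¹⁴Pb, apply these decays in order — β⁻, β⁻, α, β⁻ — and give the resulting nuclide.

Bi-210

Start: (A, Z) = (214, 82).
After β⁻: (214, 83).
After β⁻: (214, 84).
After α: (210, 82).
After β⁻: (210, 83).
Z = 83 is bismuth.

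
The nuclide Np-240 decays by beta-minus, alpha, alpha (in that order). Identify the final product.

Start: (A, Z) = (240, 93).
After β⁻: (240, 94).
After α: (236, 92).
After α: (232, 90).
Z = 90 is thorium.

Th-232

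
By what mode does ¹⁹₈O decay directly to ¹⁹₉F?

beta-minus decay

ΔA = 19 − 19 = 0; ΔZ = 9 − 8 = +1.
A is unchanged and Z rises by 1 — a neutron has become a proton (β⁻ decay).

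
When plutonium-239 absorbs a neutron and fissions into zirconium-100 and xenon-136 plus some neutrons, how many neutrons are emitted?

4

Conserve mass number: 240 = 100 + 136 + k, so k = 240 − 236 = 4.
Check atomic number: 94 = 40 + 54 + 0 = 94. ✓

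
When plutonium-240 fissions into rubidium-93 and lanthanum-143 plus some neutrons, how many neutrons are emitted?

Conserve mass number: 240 = 93 + 143 + k, so k = 240 − 236 = 4.
Check atomic number: 94 = 37 + 57 + 0 = 94. ✓

4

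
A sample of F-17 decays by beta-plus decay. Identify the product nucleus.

O-17

Beta-plus decay: mass number changes by +0, atomic number by -1.
A: 17 = 17; Z: 9 − 1 = 8.
Z = 8 is oxygen, so the daughter is O-17.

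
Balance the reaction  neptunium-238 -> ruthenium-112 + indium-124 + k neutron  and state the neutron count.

2

Conserve mass number: 238 = 112 + 124 + k, so k = 238 − 236 = 2.
Check atomic number: 93 = 44 + 49 + 0 = 93. ✓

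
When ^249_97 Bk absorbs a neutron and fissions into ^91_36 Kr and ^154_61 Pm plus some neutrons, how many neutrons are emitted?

Conserve mass number: 250 = 91 + 154 + k, so k = 250 − 245 = 5.
Check atomic number: 97 = 36 + 61 + 0 = 97. ✓

5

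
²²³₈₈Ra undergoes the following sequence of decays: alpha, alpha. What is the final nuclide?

Start: (A, Z) = (223, 88).
After α: (219, 86).
After α: (215, 84).
Z = 84 is polonium.

Po-215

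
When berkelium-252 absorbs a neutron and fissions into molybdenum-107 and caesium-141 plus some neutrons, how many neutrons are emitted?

5

Conserve mass number: 253 = 107 + 141 + k, so k = 253 − 248 = 5.
Check atomic number: 97 = 42 + 55 + 0 = 97. ✓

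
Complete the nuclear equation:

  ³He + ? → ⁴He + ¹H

Conserve mass number: 3 + A = 4 + 1, so A = 2.
Conserve atomic number: 2 + Z = 2 + 1, so Z = 1.
A = 2 and Z = 1 is ²H — a deuteron.

deuteron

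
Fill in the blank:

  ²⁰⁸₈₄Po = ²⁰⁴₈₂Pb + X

alpha particle

Conserve mass number: 208 = 204 + A, so A = 4.
Conserve atomic number: 84 = 82 + Z, so Z = 2.
A = 4 and Z = 2 is ⁴₂He — an alpha particle.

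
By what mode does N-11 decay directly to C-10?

proton emission

ΔA = 10 − 11 = -1; ΔZ = 6 − 7 = -1.
A drops by 1 and Z drops by 1 — a proton was emitted.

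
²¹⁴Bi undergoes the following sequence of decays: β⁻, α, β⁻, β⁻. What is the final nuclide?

Start: (A, Z) = (214, 83).
After β⁻: (214, 84).
After α: (210, 82).
After β⁻: (210, 83).
After β⁻: (210, 84).
Z = 84 is polonium.

Po-210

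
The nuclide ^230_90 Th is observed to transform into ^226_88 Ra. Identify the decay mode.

ΔA = 226 − 230 = -4; ΔZ = 88 − 90 = -2.
A drops by 4 and Z drops by 2 — the signature of alpha emission.

alpha decay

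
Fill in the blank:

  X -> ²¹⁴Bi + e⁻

Conserve mass number: A = 214 + 0, so A = 214.
Conserve atomic number: Z = 83 − 1, so Z = 82.
Z = 82 is lead, so the species is ²¹⁴Pb.

Pb-214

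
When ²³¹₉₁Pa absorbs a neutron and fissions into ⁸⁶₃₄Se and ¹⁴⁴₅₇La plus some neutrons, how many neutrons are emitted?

2

Conserve mass number: 232 = 86 + 144 + k, so k = 232 − 230 = 2.
Check atomic number: 91 = 34 + 57 + 0 = 91. ✓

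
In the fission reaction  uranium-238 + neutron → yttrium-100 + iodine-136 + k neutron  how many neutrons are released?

Conserve mass number: 239 = 100 + 136 + k, so k = 239 − 236 = 3.
Check atomic number: 92 = 39 + 53 + 0 = 92. ✓

3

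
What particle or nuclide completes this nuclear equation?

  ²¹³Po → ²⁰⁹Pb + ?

alpha particle

Conserve mass number: 213 = 209 + A, so A = 4.
Conserve atomic number: 84 = 82 + Z, so Z = 2.
A = 4 and Z = 2 is ⁴He — an alpha particle.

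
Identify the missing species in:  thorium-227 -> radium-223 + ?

Conserve mass number: 227 = 223 + A, so A = 4.
Conserve atomic number: 90 = 88 + Z, so Z = 2.
A = 4 and Z = 2 is helium-4 — an alpha particle.

alpha particle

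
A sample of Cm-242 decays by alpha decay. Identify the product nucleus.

Pu-238

Alpha decay: mass number changes by -4, atomic number by -2.
A: 242 − 4 = 238; Z: 96 − 2 = 94.
Z = 94 is plutonium, so the daughter is Pu-238.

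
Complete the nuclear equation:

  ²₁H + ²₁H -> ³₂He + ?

Conserve mass number: 2 + 2 = 3 + A, so A = 1.
Conserve atomic number: 1 + 1 = 2 + Z, so Z = 0.
A = 1 and Z = 0 is ¹₀n — a neutron.

neutron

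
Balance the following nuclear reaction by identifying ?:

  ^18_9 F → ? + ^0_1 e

O-18

Conserve mass number: 18 = A + 0, so A = 18.
Conserve atomic number: 9 = Z + 1, so Z = 8.
Z = 8 is oxygen, so the species is ^18_8 O.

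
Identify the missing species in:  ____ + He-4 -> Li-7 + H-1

alpha particle

Conserve mass number: A + 4 = 7 + 1, so A = 4.
Conserve atomic number: Z + 2 = 3 + 1, so Z = 2.
A = 4 and Z = 2 is He-4 — an alpha particle.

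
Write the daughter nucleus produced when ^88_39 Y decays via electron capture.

Sr-88

Electron capture: mass number changes by +0, atomic number by -1.
A: 88 = 88; Z: 39 − 1 = 38.
Z = 38 is strontium, so the daughter is ^88_38 Sr.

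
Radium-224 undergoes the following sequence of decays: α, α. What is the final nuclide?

Po-216

Start: (A, Z) = (224, 88).
After α: (220, 86).
After α: (216, 84).
Z = 84 is polonium.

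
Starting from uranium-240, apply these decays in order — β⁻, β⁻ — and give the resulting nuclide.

Start: (A, Z) = (240, 92).
After β⁻: (240, 93).
After β⁻: (240, 94).
Z = 94 is plutonium.

Pu-240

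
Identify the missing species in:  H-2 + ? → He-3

Conserve mass number: 2 + A = 3, so A = 1.
Conserve atomic number: 1 + Z = 2, so Z = 1.
A = 1 and Z = 1 is H-1 — a proton.

proton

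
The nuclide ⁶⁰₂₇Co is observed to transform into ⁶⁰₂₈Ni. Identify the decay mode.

beta-minus decay

ΔA = 60 − 60 = 0; ΔZ = 28 − 27 = +1.
A is unchanged and Z rises by 1 — a neutron has become a proton (β⁻ decay).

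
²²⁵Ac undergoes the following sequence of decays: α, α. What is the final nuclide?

At-217

Start: (A, Z) = (225, 89).
After α: (221, 87).
After α: (217, 85).
Z = 85 is astatine.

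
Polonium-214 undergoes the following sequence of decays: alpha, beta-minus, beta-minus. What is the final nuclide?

Start: (A, Z) = (214, 84).
After α: (210, 82).
After β⁻: (210, 83).
After β⁻: (210, 84).
Z = 84 is polonium.

Po-210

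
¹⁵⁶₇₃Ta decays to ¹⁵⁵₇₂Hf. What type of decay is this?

ΔA = 155 − 156 = -1; ΔZ = 72 − 73 = -1.
A drops by 1 and Z drops by 1 — a proton was emitted.

proton emission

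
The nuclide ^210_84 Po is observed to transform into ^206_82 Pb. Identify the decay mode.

ΔA = 206 − 210 = -4; ΔZ = 82 − 84 = -2.
A drops by 4 and Z drops by 2 — the signature of alpha emission.

alpha decay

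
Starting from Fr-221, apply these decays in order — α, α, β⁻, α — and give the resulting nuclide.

Start: (A, Z) = (221, 87).
After α: (217, 85).
After α: (213, 83).
After β⁻: (213, 84).
After α: (209, 82).
Z = 82 is lead.

Pb-209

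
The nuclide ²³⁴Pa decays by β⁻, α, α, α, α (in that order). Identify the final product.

Start: (A, Z) = (234, 91).
After β⁻: (234, 92).
After α: (230, 90).
After α: (226, 88).
After α: (222, 86).
After α: (218, 84).
Z = 84 is polonium.

Po-218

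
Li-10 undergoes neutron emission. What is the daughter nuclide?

Li-9

Neutron emission: mass number changes by -1, atomic number by +0.
A: 10 − 1 = 9; Z: 3 = 3.
Z = 3 is lithium, so the daughter is Li-9.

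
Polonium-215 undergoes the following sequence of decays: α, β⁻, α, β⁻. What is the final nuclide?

Start: (A, Z) = (215, 84).
After α: (211, 82).
After β⁻: (211, 83).
After α: (207, 81).
After β⁻: (207, 82).
Z = 82 is lead.

Pb-207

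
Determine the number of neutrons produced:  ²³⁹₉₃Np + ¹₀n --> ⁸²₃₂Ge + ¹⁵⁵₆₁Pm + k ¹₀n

Conserve mass number: 240 = 82 + 155 + k, so k = 240 − 237 = 3.
Check atomic number: 93 = 32 + 61 + 0 = 93. ✓

3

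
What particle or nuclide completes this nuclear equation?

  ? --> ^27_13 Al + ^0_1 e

Conserve mass number: A = 27 + 0, so A = 27.
Conserve atomic number: Z = 13 + 1, so Z = 14.
Z = 14 is silicon, so the species is ^27_14 Si.

Si-27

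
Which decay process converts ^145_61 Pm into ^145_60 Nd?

ΔA = 145 − 145 = 0; ΔZ = 60 − 61 = -1.
A is unchanged and Z drops by 1 — a proton has become a neutron (β⁺ emission or electron capture).

beta-plus decay or electron capture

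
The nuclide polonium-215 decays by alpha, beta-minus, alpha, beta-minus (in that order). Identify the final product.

Start: (A, Z) = (215, 84).
After α: (211, 82).
After β⁻: (211, 83).
After α: (207, 81).
After β⁻: (207, 82).
Z = 82 is lead.

Pb-207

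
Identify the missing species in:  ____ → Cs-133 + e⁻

Conserve mass number: A = 133 + 0, so A = 133.
Conserve atomic number: Z = 55 − 1, so Z = 54.
Z = 54 is xenon, so the species is Xe-133.

Xe-133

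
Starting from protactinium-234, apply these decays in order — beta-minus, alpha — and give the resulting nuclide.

Start: (A, Z) = (234, 91).
After β⁻: (234, 92).
After α: (230, 90).
Z = 90 is thorium.

Th-230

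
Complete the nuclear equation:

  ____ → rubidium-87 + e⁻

Conserve mass number: A = 87 + 0, so A = 87.
Conserve atomic number: Z = 37 − 1, so Z = 36.
Z = 36 is krypton, so the species is krypton-87.

Kr-87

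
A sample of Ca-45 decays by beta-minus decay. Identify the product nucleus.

Beta-minus decay: mass number changes by +0, atomic number by +1.
A: 45 = 45; Z: 20 + 1 = 21.
Z = 21 is scandium, so the daughter is Sc-45.

Sc-45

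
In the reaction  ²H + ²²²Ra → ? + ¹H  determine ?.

Ra-223

Conserve mass number: 2 + 222 = A + 1, so A = 223.
Conserve atomic number: 1 + 88 = Z + 1, so Z = 88.
Z = 88 is radium, so the species is ²²³Ra.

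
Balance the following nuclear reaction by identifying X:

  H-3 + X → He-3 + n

Conserve mass number: 3 + A = 3 + 1, so A = 1.
Conserve atomic number: 1 + Z = 2 + 0, so Z = 1.
A = 1 and Z = 1 is H-1 — a proton.

proton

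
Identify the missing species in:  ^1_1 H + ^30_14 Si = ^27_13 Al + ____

alpha particle

Conserve mass number: 1 + 30 = 27 + A, so A = 4.
Conserve atomic number: 1 + 14 = 13 + Z, so Z = 2.
A = 4 and Z = 2 is ^4_2 He — an alpha particle.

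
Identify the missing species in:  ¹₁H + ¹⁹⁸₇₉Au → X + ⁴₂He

Conserve mass number: 1 + 198 = A + 4, so A = 195.
Conserve atomic number: 1 + 79 = Z + 2, so Z = 78.
Z = 78 is platinum, so the species is ¹⁹⁵₇₈Pt.

Pt-195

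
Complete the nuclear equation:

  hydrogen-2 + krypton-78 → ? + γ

Conserve mass number: 2 + 78 = A + 0, so A = 80.
Conserve atomic number: 1 + 36 = Z + 0, so Z = 37.
Z = 37 is rubidium, so the species is rubidium-80.

Rb-80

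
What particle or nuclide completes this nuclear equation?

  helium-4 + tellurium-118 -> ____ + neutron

Conserve mass number: 4 + 118 = A + 1, so A = 121.
Conserve atomic number: 2 + 52 = Z + 0, so Z = 54.
Z = 54 is xenon, so the species is xenon-121.

Xe-121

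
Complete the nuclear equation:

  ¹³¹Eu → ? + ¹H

Sm-130

Conserve mass number: 131 = A + 1, so A = 130.
Conserve atomic number: 63 = Z + 1, so Z = 62.
Z = 62 is samarium, so the species is ¹³⁰Sm.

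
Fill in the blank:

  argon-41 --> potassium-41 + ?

Conserve mass number: 41 = 41 + A, so A = 0.
Conserve atomic number: 18 = 19 + Z, so Z = -1.
A = 0 and Z = -1 is e⁻ — a beta-minus particle.

beta-minus particle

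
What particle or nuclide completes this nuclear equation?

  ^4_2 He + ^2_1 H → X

Conserve mass number: 4 + 2 = A, so A = 6.
Conserve atomic number: 2 + 1 = Z, so Z = 3.
Z = 3 is lithium, so the species is ^6_3 Li.

Li-6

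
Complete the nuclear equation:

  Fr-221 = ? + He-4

Conserve mass number: 221 = A + 4, so A = 217.
Conserve atomic number: 87 = Z + 2, so Z = 85.
Z = 85 is astatine, so the species is At-217.

At-217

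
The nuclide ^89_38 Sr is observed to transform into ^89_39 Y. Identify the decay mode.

beta-minus decay

ΔA = 89 − 89 = 0; ΔZ = 39 − 38 = +1.
A is unchanged and Z rises by 1 — a neutron has become a proton (β⁻ decay).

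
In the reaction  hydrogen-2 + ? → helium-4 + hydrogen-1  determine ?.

Conserve mass number: 2 + A = 4 + 1, so A = 3.
Conserve atomic number: 1 + Z = 2 + 1, so Z = 2.
Z = 2 is helium, so the species is helium-3.

He-3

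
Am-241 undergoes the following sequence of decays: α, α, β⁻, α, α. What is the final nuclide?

Ra-225

Start: (A, Z) = (241, 95).
After α: (237, 93).
After α: (233, 91).
After β⁻: (233, 92).
After α: (229, 90).
After α: (225, 88).
Z = 88 is radium.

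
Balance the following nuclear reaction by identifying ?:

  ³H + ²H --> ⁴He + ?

neutron

Conserve mass number: 3 + 2 = 4 + A, so A = 1.
Conserve atomic number: 1 + 1 = 2 + Z, so Z = 0.
A = 1 and Z = 0 is ¹n — a neutron.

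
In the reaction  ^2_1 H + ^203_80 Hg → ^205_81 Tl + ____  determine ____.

Conserve mass number: 2 + 203 = 205 + A, so A = 0.
Conserve atomic number: 1 + 80 = 81 + Z, so Z = 0.
A = 0 and Z = 0 is ^0_0 γ — a gamma ray.

gamma ray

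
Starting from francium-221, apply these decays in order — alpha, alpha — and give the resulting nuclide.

Start: (A, Z) = (221, 87).
After α: (217, 85).
After α: (213, 83).
Z = 83 is bismuth.

Bi-213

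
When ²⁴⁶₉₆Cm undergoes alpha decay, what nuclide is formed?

Alpha decay: mass number changes by -4, atomic number by -2.
A: 246 − 4 = 242; Z: 96 − 2 = 94.
Z = 94 is plutonium, so the daughter is ²⁴²₉₄Pu.

Pu-242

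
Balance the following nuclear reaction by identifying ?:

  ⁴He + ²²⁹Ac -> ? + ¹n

Pa-232

Conserve mass number: 4 + 229 = A + 1, so A = 232.
Conserve atomic number: 2 + 89 = Z + 0, so Z = 91.
Z = 91 is protactinium, so the species is ²³²Pa.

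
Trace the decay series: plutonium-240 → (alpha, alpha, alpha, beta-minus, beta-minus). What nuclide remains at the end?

Th-228

Start: (A, Z) = (240, 94).
After α: (236, 92).
After α: (232, 90).
After α: (228, 88).
After β⁻: (228, 89).
After β⁻: (228, 90).
Z = 90 is thorium.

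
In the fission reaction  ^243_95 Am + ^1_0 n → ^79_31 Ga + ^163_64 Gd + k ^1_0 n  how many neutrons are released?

2

Conserve mass number: 244 = 79 + 163 + k, so k = 244 − 242 = 2.
Check atomic number: 95 = 31 + 64 + 0 = 95. ✓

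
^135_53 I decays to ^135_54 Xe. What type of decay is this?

ΔA = 135 − 135 = 0; ΔZ = 54 − 53 = +1.
A is unchanged and Z rises by 1 — a neutron has become a proton (β⁻ decay).

beta-minus decay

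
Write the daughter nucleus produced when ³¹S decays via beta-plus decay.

P-31

Beta-plus decay: mass number changes by +0, atomic number by -1.
A: 31 = 31; Z: 16 − 1 = 15.
Z = 15 is phosphorus, so the daughter is ³¹P.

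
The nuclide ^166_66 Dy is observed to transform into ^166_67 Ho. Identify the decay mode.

beta-minus decay

ΔA = 166 − 166 = 0; ΔZ = 67 − 66 = +1.
A is unchanged and Z rises by 1 — a neutron has become a proton (β⁻ decay).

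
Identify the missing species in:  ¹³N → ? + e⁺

C-13

Conserve mass number: 13 = A + 0, so A = 13.
Conserve atomic number: 7 = Z + 1, so Z = 6.
Z = 6 is carbon, so the species is ¹³C.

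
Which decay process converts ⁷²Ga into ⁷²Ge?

beta-minus decay

ΔA = 72 − 72 = 0; ΔZ = 32 − 31 = +1.
A is unchanged and Z rises by 1 — a neutron has become a proton (β⁻ decay).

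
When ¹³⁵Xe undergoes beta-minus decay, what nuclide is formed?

Cs-135

Beta-minus decay: mass number changes by +0, atomic number by +1.
A: 135 = 135; Z: 54 + 1 = 55.
Z = 55 is caesium, so the daughter is ¹³⁵Cs.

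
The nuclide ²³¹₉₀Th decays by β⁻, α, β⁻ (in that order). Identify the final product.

Start: (A, Z) = (231, 90).
After β⁻: (231, 91).
After α: (227, 89).
After β⁻: (227, 90).
Z = 90 is thorium.

Th-227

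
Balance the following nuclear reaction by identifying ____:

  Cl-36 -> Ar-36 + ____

Conserve mass number: 36 = 36 + A, so A = 0.
Conserve atomic number: 17 = 18 + Z, so Z = -1.
A = 0 and Z = -1 is e⁻ — a beta-minus particle.

beta-minus particle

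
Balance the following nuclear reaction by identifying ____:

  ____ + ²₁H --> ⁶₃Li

alpha particle

Conserve mass number: A + 2 = 6, so A = 4.
Conserve atomic number: Z + 1 = 3, so Z = 2.
A = 4 and Z = 2 is ⁴₂He — an alpha particle.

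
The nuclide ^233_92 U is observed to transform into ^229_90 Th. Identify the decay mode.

ΔA = 229 − 233 = -4; ΔZ = 90 − 92 = -2.
A drops by 4 and Z drops by 2 — the signature of alpha emission.

alpha decay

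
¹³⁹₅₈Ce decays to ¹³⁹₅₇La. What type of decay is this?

beta-plus decay or electron capture

ΔA = 139 − 139 = 0; ΔZ = 57 − 58 = -1.
A is unchanged and Z drops by 1 — a proton has become a neutron (β⁺ emission or electron capture).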